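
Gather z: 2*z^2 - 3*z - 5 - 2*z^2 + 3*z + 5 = 0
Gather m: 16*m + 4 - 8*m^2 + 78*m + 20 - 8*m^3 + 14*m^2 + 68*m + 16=-8*m^3 + 6*m^2 + 162*m + 40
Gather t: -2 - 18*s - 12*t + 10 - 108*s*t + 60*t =-18*s + t*(48 - 108*s) + 8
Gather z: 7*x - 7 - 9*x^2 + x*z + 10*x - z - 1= -9*x^2 + 17*x + z*(x - 1) - 8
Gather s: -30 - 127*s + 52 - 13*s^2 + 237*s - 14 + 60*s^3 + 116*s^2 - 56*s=60*s^3 + 103*s^2 + 54*s + 8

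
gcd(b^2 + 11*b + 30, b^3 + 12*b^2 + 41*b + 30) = b^2 + 11*b + 30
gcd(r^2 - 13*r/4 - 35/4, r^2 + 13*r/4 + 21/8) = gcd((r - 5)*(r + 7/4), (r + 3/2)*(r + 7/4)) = r + 7/4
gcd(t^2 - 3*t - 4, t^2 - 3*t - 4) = t^2 - 3*t - 4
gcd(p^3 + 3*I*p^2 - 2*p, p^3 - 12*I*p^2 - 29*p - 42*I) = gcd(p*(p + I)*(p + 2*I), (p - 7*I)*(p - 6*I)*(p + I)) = p + I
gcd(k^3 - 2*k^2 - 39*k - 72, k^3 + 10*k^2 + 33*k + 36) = k^2 + 6*k + 9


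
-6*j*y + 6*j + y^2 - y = (-6*j + y)*(y - 1)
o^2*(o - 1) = o^3 - o^2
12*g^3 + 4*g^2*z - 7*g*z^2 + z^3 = (-6*g + z)*(-2*g + z)*(g + z)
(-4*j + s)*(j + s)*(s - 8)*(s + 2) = -4*j^2*s^2 + 24*j^2*s + 64*j^2 - 3*j*s^3 + 18*j*s^2 + 48*j*s + s^4 - 6*s^3 - 16*s^2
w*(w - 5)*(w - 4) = w^3 - 9*w^2 + 20*w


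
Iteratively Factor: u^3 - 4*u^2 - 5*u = (u + 1)*(u^2 - 5*u) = u*(u + 1)*(u - 5)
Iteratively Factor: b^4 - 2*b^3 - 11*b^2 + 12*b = (b - 1)*(b^3 - b^2 - 12*b) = (b - 4)*(b - 1)*(b^2 + 3*b) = b*(b - 4)*(b - 1)*(b + 3)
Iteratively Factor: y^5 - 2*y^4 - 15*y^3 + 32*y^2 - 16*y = (y)*(y^4 - 2*y^3 - 15*y^2 + 32*y - 16) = y*(y - 1)*(y^3 - y^2 - 16*y + 16) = y*(y - 4)*(y - 1)*(y^2 + 3*y - 4) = y*(y - 4)*(y - 1)^2*(y + 4)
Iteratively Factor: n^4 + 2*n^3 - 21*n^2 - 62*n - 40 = (n - 5)*(n^3 + 7*n^2 + 14*n + 8) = (n - 5)*(n + 1)*(n^2 + 6*n + 8) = (n - 5)*(n + 1)*(n + 2)*(n + 4)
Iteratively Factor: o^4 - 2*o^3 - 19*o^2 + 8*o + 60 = (o + 3)*(o^3 - 5*o^2 - 4*o + 20) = (o - 5)*(o + 3)*(o^2 - 4) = (o - 5)*(o + 2)*(o + 3)*(o - 2)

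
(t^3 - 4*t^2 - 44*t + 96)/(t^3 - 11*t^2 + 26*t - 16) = (t + 6)/(t - 1)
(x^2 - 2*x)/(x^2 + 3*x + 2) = x*(x - 2)/(x^2 + 3*x + 2)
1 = 1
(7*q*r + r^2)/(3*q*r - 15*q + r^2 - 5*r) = r*(7*q + r)/(3*q*r - 15*q + r^2 - 5*r)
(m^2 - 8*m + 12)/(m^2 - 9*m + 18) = (m - 2)/(m - 3)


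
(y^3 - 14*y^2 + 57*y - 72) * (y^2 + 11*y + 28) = y^5 - 3*y^4 - 69*y^3 + 163*y^2 + 804*y - 2016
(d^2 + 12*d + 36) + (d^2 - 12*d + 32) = 2*d^2 + 68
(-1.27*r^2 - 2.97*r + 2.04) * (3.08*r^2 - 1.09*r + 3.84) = -3.9116*r^4 - 7.7633*r^3 + 4.6437*r^2 - 13.6284*r + 7.8336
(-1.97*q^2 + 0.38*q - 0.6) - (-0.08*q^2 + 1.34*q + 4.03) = -1.89*q^2 - 0.96*q - 4.63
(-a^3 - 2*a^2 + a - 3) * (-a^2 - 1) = a^5 + 2*a^4 + 5*a^2 - a + 3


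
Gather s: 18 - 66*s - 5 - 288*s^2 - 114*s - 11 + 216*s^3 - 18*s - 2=216*s^3 - 288*s^2 - 198*s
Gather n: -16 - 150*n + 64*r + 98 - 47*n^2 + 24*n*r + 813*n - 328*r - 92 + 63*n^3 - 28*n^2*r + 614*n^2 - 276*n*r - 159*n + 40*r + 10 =63*n^3 + n^2*(567 - 28*r) + n*(504 - 252*r) - 224*r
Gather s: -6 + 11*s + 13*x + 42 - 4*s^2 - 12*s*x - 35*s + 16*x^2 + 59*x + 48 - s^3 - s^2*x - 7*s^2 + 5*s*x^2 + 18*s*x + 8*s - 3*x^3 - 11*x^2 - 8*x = -s^3 + s^2*(-x - 11) + s*(5*x^2 + 6*x - 16) - 3*x^3 + 5*x^2 + 64*x + 84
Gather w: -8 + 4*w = 4*w - 8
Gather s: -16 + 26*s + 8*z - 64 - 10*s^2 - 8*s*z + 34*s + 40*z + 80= -10*s^2 + s*(60 - 8*z) + 48*z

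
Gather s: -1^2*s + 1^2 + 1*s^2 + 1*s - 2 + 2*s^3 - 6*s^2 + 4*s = 2*s^3 - 5*s^2 + 4*s - 1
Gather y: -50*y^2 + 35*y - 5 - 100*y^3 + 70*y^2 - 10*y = -100*y^3 + 20*y^2 + 25*y - 5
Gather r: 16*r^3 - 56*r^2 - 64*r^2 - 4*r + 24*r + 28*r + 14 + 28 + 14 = 16*r^3 - 120*r^2 + 48*r + 56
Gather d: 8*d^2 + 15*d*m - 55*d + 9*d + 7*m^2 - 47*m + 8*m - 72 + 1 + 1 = 8*d^2 + d*(15*m - 46) + 7*m^2 - 39*m - 70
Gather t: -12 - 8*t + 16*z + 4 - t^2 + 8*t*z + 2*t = -t^2 + t*(8*z - 6) + 16*z - 8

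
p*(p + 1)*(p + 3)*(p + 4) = p^4 + 8*p^3 + 19*p^2 + 12*p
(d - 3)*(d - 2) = d^2 - 5*d + 6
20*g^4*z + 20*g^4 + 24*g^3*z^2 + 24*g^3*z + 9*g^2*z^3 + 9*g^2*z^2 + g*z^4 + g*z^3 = (2*g + z)^2*(5*g + z)*(g*z + g)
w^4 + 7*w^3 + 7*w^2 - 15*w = w*(w - 1)*(w + 3)*(w + 5)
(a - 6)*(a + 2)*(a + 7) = a^3 + 3*a^2 - 40*a - 84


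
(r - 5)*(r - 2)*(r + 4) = r^3 - 3*r^2 - 18*r + 40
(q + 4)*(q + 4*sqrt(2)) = q^2 + 4*q + 4*sqrt(2)*q + 16*sqrt(2)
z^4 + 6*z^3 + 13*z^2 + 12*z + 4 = (z + 1)^2*(z + 2)^2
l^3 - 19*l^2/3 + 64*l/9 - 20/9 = (l - 5)*(l - 2/3)^2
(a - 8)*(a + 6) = a^2 - 2*a - 48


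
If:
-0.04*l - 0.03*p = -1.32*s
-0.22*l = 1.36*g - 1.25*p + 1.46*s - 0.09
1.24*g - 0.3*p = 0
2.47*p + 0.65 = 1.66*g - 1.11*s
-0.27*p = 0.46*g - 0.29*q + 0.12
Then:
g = -0.07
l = -0.67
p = -0.30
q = 0.02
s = -0.03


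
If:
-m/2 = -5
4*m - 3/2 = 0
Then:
No Solution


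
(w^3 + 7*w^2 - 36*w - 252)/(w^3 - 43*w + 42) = (w + 6)/(w - 1)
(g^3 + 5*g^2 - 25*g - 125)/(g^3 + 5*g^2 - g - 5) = (g^2 - 25)/(g^2 - 1)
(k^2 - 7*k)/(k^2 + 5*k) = (k - 7)/(k + 5)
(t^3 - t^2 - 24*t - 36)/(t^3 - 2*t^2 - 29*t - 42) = (t - 6)/(t - 7)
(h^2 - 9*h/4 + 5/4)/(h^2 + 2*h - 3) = (h - 5/4)/(h + 3)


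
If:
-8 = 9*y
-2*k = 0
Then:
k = 0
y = -8/9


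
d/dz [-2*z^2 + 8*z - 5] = 8 - 4*z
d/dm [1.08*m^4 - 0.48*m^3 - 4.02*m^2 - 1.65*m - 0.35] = 4.32*m^3 - 1.44*m^2 - 8.04*m - 1.65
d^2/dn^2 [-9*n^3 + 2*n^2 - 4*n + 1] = 4 - 54*n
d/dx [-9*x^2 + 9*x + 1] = 9 - 18*x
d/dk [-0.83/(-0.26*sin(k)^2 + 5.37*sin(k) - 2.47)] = (4.4571 - 0.4316*sin(k))*cos(k)/(0.26*sin(k)^2 - 5.37*sin(k) + 2.47)^2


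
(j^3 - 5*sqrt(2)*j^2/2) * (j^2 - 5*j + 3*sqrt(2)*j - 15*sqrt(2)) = j^5 - 5*j^4 + sqrt(2)*j^4/2 - 15*j^3 - 5*sqrt(2)*j^3/2 + 75*j^2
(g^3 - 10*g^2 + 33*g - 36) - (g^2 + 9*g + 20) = g^3 - 11*g^2 + 24*g - 56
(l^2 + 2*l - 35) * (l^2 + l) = l^4 + 3*l^3 - 33*l^2 - 35*l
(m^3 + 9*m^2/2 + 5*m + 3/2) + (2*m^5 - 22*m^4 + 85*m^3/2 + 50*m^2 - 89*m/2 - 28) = 2*m^5 - 22*m^4 + 87*m^3/2 + 109*m^2/2 - 79*m/2 - 53/2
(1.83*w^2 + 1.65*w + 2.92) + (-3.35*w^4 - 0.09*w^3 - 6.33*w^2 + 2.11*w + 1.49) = -3.35*w^4 - 0.09*w^3 - 4.5*w^2 + 3.76*w + 4.41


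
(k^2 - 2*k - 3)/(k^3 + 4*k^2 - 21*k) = (k + 1)/(k*(k + 7))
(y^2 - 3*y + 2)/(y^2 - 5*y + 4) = (y - 2)/(y - 4)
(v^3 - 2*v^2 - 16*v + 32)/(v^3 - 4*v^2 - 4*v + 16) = (v + 4)/(v + 2)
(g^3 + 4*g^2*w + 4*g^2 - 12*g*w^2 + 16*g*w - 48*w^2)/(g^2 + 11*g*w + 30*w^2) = (g^2 - 2*g*w + 4*g - 8*w)/(g + 5*w)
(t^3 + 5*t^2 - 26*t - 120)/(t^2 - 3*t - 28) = (t^2 + t - 30)/(t - 7)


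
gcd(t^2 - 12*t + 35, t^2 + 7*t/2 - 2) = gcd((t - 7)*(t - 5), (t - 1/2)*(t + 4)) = 1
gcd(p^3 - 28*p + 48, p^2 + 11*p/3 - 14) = p + 6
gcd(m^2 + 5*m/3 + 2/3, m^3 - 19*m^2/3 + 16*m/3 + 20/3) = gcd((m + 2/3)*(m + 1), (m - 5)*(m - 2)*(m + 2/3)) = m + 2/3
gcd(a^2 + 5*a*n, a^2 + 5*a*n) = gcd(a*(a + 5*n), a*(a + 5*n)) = a^2 + 5*a*n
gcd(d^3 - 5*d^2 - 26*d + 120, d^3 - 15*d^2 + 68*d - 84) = d - 6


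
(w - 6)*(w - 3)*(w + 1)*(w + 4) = w^4 - 4*w^3 - 23*w^2 + 54*w + 72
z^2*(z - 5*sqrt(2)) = z^3 - 5*sqrt(2)*z^2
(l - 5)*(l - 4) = l^2 - 9*l + 20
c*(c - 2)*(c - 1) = c^3 - 3*c^2 + 2*c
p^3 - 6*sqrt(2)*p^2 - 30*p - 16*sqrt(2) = (p - 8*sqrt(2))*(p + sqrt(2))^2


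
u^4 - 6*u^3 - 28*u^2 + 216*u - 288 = (u - 6)*(u - 4)*(u - 2)*(u + 6)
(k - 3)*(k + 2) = k^2 - k - 6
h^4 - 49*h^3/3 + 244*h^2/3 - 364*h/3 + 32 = (h - 8)*(h - 6)*(h - 2)*(h - 1/3)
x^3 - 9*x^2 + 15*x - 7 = (x - 7)*(x - 1)^2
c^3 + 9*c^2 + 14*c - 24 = (c - 1)*(c + 4)*(c + 6)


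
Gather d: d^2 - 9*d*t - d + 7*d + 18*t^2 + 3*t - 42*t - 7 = d^2 + d*(6 - 9*t) + 18*t^2 - 39*t - 7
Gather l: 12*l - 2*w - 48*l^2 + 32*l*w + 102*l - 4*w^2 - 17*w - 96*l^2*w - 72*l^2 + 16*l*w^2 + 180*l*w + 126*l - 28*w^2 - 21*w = l^2*(-96*w - 120) + l*(16*w^2 + 212*w + 240) - 32*w^2 - 40*w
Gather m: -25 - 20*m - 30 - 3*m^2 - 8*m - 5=-3*m^2 - 28*m - 60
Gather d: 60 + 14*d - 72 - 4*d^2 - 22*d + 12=-4*d^2 - 8*d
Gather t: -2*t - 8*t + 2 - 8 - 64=-10*t - 70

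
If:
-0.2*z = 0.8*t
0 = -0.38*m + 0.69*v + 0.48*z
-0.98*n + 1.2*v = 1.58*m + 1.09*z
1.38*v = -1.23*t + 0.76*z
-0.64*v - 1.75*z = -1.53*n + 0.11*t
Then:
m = 0.00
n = 0.00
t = 0.00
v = 0.00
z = 0.00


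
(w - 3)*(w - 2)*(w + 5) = w^3 - 19*w + 30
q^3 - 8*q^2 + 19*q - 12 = (q - 4)*(q - 3)*(q - 1)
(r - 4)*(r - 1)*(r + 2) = r^3 - 3*r^2 - 6*r + 8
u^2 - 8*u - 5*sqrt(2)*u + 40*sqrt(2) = (u - 8)*(u - 5*sqrt(2))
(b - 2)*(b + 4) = b^2 + 2*b - 8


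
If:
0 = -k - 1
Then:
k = -1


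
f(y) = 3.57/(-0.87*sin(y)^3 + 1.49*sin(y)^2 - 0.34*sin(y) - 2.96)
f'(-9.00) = -1.04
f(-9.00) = -1.42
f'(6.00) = 0.63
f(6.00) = -1.31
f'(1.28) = -0.02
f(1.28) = -1.33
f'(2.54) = 0.19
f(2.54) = -1.26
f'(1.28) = -0.02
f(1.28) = -1.33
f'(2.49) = 0.18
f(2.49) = -1.27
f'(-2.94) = -0.46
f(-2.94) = -1.26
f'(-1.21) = 17.46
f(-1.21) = -5.71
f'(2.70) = 0.18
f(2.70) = -1.23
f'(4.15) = -7.73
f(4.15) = -3.31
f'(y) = 3.57*(2.61*sin(y)^2*cos(y) - 2.98*sin(y)*cos(y) + 0.34*cos(y))/(-0.87*sin(y)^3 + 1.49*sin(y)^2 - 0.34*sin(y) - 2.96)^2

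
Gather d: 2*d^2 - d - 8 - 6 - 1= 2*d^2 - d - 15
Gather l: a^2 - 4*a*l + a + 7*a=a^2 - 4*a*l + 8*a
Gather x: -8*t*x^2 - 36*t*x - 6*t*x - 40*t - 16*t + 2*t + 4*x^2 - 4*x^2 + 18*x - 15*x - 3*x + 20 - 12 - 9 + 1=-8*t*x^2 - 42*t*x - 54*t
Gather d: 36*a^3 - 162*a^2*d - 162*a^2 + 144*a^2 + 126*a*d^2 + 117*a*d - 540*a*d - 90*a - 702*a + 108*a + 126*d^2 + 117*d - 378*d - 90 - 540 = 36*a^3 - 18*a^2 - 684*a + d^2*(126*a + 126) + d*(-162*a^2 - 423*a - 261) - 630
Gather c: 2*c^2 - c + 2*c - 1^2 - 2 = 2*c^2 + c - 3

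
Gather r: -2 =-2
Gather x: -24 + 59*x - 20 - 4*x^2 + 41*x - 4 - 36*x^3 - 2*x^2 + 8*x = -36*x^3 - 6*x^2 + 108*x - 48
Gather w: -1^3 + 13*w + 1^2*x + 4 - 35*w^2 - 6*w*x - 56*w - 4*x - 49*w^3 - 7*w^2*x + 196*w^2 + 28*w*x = -49*w^3 + w^2*(161 - 7*x) + w*(22*x - 43) - 3*x + 3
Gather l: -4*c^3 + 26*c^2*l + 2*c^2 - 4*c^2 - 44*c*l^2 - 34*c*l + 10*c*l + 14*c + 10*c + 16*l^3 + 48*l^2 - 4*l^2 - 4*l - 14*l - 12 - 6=-4*c^3 - 2*c^2 + 24*c + 16*l^3 + l^2*(44 - 44*c) + l*(26*c^2 - 24*c - 18) - 18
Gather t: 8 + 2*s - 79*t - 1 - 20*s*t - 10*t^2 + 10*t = 2*s - 10*t^2 + t*(-20*s - 69) + 7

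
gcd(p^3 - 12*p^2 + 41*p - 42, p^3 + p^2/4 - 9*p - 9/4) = p - 3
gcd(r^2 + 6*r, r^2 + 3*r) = r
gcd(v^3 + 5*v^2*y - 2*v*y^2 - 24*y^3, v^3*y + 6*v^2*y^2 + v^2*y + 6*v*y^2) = 1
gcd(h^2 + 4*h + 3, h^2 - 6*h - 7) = h + 1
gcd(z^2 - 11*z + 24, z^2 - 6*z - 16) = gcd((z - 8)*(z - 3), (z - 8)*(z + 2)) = z - 8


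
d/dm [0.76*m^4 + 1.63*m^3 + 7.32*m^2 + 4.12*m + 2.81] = 3.04*m^3 + 4.89*m^2 + 14.64*m + 4.12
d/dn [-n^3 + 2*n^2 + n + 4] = -3*n^2 + 4*n + 1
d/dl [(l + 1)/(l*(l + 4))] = (-l^2 - 2*l - 4)/(l^2*(l^2 + 8*l + 16))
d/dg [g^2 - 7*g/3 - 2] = 2*g - 7/3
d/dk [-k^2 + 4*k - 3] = 4 - 2*k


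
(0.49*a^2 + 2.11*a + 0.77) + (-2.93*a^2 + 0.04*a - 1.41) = -2.44*a^2 + 2.15*a - 0.64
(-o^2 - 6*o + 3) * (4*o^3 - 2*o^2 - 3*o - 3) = -4*o^5 - 22*o^4 + 27*o^3 + 15*o^2 + 9*o - 9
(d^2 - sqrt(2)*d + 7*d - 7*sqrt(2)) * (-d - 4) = -d^3 - 11*d^2 + sqrt(2)*d^2 - 28*d + 11*sqrt(2)*d + 28*sqrt(2)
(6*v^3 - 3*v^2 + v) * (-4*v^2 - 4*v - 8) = -24*v^5 - 12*v^4 - 40*v^3 + 20*v^2 - 8*v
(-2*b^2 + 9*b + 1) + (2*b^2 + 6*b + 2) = 15*b + 3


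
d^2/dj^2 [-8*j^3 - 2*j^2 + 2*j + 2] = -48*j - 4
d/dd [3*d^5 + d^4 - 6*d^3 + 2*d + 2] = 15*d^4 + 4*d^3 - 18*d^2 + 2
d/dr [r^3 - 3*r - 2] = 3*r^2 - 3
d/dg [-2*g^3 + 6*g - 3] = 6 - 6*g^2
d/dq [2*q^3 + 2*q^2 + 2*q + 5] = 6*q^2 + 4*q + 2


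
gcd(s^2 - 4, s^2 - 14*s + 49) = 1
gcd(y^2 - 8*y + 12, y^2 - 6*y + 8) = y - 2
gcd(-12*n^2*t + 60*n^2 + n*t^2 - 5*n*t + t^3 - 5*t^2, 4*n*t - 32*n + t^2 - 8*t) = 4*n + t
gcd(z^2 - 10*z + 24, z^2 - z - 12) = z - 4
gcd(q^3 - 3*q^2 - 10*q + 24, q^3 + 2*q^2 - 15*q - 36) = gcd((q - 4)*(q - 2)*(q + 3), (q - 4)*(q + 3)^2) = q^2 - q - 12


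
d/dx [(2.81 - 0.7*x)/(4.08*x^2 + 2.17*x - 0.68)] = (2.856*x^2 - 22.9296*x - 5.6217)/(16.6464*x^4 + 17.7072*x^3 - 0.839900000000001*x^2 - 2.9512*x + 0.4624)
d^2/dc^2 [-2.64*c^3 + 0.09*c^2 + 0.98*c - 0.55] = 0.18 - 15.84*c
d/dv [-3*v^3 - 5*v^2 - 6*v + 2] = -9*v^2 - 10*v - 6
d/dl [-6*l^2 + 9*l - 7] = 9 - 12*l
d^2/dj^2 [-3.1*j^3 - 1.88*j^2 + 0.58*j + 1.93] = -18.6*j - 3.76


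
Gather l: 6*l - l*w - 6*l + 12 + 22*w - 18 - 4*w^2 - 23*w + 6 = -l*w - 4*w^2 - w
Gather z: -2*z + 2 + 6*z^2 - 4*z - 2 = 6*z^2 - 6*z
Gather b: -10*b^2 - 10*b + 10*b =-10*b^2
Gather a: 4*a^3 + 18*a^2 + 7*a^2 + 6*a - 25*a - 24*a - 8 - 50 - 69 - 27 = 4*a^3 + 25*a^2 - 43*a - 154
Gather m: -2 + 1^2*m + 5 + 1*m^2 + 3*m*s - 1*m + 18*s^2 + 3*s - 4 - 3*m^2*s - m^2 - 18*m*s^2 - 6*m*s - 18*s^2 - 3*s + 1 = -3*m^2*s + m*(-18*s^2 - 3*s)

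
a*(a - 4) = a^2 - 4*a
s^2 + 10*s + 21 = (s + 3)*(s + 7)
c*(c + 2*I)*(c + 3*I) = c^3 + 5*I*c^2 - 6*c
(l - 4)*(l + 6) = l^2 + 2*l - 24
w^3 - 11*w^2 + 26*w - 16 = (w - 8)*(w - 2)*(w - 1)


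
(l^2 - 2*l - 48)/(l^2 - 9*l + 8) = (l + 6)/(l - 1)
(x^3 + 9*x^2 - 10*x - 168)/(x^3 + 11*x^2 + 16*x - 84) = (x - 4)/(x - 2)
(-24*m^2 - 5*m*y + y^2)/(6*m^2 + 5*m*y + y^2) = (-8*m + y)/(2*m + y)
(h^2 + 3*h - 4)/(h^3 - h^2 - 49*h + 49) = (h + 4)/(h^2 - 49)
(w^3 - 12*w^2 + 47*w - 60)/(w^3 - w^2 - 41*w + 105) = (w - 4)/(w + 7)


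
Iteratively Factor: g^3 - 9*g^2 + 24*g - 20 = (g - 2)*(g^2 - 7*g + 10) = (g - 5)*(g - 2)*(g - 2)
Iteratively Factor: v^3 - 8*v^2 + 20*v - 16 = (v - 2)*(v^2 - 6*v + 8) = (v - 4)*(v - 2)*(v - 2)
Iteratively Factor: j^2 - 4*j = (j - 4)*(j)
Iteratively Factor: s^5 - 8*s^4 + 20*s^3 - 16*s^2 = (s - 4)*(s^4 - 4*s^3 + 4*s^2) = (s - 4)*(s - 2)*(s^3 - 2*s^2) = (s - 4)*(s - 2)^2*(s^2) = s*(s - 4)*(s - 2)^2*(s)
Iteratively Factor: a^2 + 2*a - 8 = (a - 2)*(a + 4)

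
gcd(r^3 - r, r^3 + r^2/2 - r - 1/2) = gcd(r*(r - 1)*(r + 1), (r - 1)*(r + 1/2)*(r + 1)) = r^2 - 1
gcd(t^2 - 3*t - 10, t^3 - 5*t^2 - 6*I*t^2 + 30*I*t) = t - 5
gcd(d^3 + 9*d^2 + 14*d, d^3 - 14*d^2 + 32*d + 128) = d + 2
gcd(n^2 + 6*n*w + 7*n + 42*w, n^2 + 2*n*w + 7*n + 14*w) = n + 7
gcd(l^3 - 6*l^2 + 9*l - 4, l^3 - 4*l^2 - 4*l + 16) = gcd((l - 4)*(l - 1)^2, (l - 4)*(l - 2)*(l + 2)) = l - 4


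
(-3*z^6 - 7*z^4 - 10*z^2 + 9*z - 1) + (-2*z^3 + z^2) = -3*z^6 - 7*z^4 - 2*z^3 - 9*z^2 + 9*z - 1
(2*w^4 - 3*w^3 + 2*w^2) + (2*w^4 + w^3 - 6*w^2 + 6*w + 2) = 4*w^4 - 2*w^3 - 4*w^2 + 6*w + 2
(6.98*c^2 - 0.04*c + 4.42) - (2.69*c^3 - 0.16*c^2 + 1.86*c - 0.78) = -2.69*c^3 + 7.14*c^2 - 1.9*c + 5.2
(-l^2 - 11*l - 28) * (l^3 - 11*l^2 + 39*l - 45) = -l^5 + 54*l^3 - 76*l^2 - 597*l + 1260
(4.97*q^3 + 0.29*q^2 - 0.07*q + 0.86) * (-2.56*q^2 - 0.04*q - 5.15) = -12.7232*q^5 - 0.9412*q^4 - 25.4279*q^3 - 3.6923*q^2 + 0.3261*q - 4.429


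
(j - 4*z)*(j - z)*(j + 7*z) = j^3 + 2*j^2*z - 31*j*z^2 + 28*z^3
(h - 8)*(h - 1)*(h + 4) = h^3 - 5*h^2 - 28*h + 32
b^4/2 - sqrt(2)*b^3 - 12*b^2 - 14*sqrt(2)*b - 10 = (b/2 + sqrt(2)/2)*(b - 5*sqrt(2))*(b + sqrt(2))^2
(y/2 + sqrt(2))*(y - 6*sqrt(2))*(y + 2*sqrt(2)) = y^3/2 - sqrt(2)*y^2 - 20*y - 24*sqrt(2)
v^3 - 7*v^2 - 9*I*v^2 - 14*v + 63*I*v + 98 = (v - 7)*(v - 7*I)*(v - 2*I)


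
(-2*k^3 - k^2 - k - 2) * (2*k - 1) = -4*k^4 - k^2 - 3*k + 2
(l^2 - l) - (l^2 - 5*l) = 4*l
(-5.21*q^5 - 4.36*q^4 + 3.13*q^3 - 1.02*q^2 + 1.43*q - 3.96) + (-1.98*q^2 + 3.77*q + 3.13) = -5.21*q^5 - 4.36*q^4 + 3.13*q^3 - 3.0*q^2 + 5.2*q - 0.83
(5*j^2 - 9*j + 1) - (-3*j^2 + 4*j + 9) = 8*j^2 - 13*j - 8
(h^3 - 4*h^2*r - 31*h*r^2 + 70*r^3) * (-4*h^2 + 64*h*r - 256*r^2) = -4*h^5 + 80*h^4*r - 388*h^3*r^2 - 1240*h^2*r^3 + 12416*h*r^4 - 17920*r^5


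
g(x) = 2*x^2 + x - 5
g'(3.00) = 13.00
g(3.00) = 16.00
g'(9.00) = 37.00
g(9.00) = 166.00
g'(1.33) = 6.32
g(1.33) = -0.13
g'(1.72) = 7.88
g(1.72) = 2.64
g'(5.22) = 21.88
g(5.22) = 54.72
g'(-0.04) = 0.84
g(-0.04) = -5.04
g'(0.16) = 1.64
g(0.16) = -4.79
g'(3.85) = 16.40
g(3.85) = 28.50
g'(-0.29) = -0.16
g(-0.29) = -5.12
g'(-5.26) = -20.04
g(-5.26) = 45.08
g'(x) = 4*x + 1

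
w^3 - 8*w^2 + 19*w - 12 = (w - 4)*(w - 3)*(w - 1)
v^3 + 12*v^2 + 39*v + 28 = (v + 1)*(v + 4)*(v + 7)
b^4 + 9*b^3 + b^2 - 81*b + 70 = (b - 2)*(b - 1)*(b + 5)*(b + 7)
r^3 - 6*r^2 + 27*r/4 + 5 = (r - 4)*(r - 5/2)*(r + 1/2)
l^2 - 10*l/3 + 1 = (l - 3)*(l - 1/3)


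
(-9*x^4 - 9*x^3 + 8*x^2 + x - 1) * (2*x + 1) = -18*x^5 - 27*x^4 + 7*x^3 + 10*x^2 - x - 1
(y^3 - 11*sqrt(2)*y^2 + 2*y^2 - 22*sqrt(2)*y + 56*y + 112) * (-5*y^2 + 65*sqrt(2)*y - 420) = -5*y^5 - 10*y^4 + 120*sqrt(2)*y^4 - 2130*y^3 + 240*sqrt(2)*y^3 - 4260*y^2 + 8260*sqrt(2)*y^2 - 23520*y + 16520*sqrt(2)*y - 47040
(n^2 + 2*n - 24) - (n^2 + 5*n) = -3*n - 24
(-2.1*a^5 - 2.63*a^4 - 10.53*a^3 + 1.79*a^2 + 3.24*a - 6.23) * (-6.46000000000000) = 13.566*a^5 + 16.9898*a^4 + 68.0238*a^3 - 11.5634*a^2 - 20.9304*a + 40.2458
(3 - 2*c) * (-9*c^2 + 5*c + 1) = 18*c^3 - 37*c^2 + 13*c + 3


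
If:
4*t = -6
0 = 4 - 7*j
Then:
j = 4/7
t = -3/2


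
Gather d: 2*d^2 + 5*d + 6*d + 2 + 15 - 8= 2*d^2 + 11*d + 9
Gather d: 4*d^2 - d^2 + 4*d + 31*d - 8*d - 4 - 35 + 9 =3*d^2 + 27*d - 30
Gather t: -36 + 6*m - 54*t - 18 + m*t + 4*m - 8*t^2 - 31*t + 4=10*m - 8*t^2 + t*(m - 85) - 50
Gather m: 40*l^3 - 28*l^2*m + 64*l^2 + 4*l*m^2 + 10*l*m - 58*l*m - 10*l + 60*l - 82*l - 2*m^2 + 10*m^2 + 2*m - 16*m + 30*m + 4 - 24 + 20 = 40*l^3 + 64*l^2 - 32*l + m^2*(4*l + 8) + m*(-28*l^2 - 48*l + 16)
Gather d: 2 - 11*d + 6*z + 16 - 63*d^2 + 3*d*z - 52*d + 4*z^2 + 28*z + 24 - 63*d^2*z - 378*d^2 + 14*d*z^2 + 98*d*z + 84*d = d^2*(-63*z - 441) + d*(14*z^2 + 101*z + 21) + 4*z^2 + 34*z + 42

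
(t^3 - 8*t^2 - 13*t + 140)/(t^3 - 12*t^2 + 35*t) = (t + 4)/t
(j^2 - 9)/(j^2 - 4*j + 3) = (j + 3)/(j - 1)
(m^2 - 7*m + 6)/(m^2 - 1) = (m - 6)/(m + 1)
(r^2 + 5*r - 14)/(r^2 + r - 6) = (r + 7)/(r + 3)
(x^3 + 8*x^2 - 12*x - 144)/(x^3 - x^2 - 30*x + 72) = (x + 6)/(x - 3)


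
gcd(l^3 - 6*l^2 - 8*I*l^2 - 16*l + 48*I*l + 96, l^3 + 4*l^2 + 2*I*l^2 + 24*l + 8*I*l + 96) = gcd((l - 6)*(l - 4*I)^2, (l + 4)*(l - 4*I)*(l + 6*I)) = l - 4*I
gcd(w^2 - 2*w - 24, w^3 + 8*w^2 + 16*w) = w + 4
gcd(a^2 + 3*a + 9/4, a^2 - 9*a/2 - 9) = a + 3/2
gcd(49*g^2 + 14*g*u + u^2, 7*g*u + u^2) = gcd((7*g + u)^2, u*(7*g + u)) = 7*g + u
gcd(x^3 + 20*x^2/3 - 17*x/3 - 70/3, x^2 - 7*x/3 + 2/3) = x - 2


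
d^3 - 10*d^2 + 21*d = d*(d - 7)*(d - 3)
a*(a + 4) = a^2 + 4*a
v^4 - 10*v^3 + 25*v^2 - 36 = (v - 6)*(v - 3)*(v - 2)*(v + 1)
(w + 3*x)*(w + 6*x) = w^2 + 9*w*x + 18*x^2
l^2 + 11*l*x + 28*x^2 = (l + 4*x)*(l + 7*x)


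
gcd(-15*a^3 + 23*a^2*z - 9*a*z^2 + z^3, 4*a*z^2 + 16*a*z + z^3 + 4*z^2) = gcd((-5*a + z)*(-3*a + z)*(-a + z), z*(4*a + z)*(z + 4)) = 1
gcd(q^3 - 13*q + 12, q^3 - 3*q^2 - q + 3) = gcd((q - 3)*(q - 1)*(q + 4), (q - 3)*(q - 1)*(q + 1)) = q^2 - 4*q + 3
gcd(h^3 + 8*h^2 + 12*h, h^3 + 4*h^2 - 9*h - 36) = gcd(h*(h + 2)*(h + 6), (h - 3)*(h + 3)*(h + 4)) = 1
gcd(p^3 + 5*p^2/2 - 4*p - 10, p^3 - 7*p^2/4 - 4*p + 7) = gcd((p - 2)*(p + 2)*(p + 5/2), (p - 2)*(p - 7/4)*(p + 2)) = p^2 - 4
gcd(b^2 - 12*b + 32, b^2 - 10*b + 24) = b - 4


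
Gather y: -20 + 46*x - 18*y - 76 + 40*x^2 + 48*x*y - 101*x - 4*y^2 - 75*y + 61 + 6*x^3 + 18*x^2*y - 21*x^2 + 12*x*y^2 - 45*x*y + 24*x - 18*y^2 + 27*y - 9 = 6*x^3 + 19*x^2 - 31*x + y^2*(12*x - 22) + y*(18*x^2 + 3*x - 66) - 44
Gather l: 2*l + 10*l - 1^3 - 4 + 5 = 12*l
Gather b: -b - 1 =-b - 1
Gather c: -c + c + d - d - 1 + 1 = 0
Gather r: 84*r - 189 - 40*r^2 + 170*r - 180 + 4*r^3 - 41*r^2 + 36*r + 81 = 4*r^3 - 81*r^2 + 290*r - 288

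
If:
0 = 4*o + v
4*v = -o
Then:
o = 0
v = 0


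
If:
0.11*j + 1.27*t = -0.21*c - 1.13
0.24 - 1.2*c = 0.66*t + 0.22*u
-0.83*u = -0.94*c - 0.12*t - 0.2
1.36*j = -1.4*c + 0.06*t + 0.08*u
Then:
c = 0.57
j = -0.59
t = -0.93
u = 0.76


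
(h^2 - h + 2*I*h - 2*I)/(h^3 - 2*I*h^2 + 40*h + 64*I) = (h - 1)/(h^2 - 4*I*h + 32)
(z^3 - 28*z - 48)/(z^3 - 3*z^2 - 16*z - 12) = (z + 4)/(z + 1)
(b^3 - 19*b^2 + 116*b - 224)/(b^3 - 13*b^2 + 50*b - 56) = (b - 8)/(b - 2)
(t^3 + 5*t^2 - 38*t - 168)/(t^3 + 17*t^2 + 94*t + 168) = (t - 6)/(t + 6)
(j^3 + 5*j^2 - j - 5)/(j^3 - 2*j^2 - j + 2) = (j + 5)/(j - 2)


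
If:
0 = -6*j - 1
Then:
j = -1/6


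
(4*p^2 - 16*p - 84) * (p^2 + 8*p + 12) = 4*p^4 + 16*p^3 - 164*p^2 - 864*p - 1008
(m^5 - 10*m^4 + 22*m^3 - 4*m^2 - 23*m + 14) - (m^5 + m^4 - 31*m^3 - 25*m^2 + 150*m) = -11*m^4 + 53*m^3 + 21*m^2 - 173*m + 14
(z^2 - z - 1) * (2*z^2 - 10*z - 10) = 2*z^4 - 12*z^3 - 2*z^2 + 20*z + 10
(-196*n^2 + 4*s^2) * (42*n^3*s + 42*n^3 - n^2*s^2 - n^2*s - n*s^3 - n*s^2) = -8232*n^5*s - 8232*n^5 + 196*n^4*s^2 + 196*n^4*s + 364*n^3*s^3 + 364*n^3*s^2 - 4*n^2*s^4 - 4*n^2*s^3 - 4*n*s^5 - 4*n*s^4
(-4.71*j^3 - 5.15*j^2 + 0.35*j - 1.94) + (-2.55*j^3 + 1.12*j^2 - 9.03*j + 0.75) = -7.26*j^3 - 4.03*j^2 - 8.68*j - 1.19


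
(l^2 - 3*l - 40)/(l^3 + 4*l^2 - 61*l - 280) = 1/(l + 7)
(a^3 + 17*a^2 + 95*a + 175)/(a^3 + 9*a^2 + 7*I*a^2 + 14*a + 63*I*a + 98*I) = (a^2 + 10*a + 25)/(a^2 + a*(2 + 7*I) + 14*I)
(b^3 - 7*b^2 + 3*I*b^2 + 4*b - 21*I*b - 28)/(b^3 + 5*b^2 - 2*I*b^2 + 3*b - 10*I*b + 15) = (b^3 + b^2*(-7 + 3*I) + b*(4 - 21*I) - 28)/(b^3 + b^2*(5 - 2*I) + b*(3 - 10*I) + 15)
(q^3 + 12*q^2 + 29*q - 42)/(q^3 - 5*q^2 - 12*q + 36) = (q^3 + 12*q^2 + 29*q - 42)/(q^3 - 5*q^2 - 12*q + 36)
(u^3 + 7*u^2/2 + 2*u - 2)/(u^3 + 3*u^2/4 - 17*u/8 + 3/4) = 4*(u + 2)/(4*u - 3)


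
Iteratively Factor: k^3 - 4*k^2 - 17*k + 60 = (k - 5)*(k^2 + k - 12) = (k - 5)*(k + 4)*(k - 3)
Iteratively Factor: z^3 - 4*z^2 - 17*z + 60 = (z - 3)*(z^2 - z - 20) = (z - 5)*(z - 3)*(z + 4)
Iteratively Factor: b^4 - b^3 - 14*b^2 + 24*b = (b - 2)*(b^3 + b^2 - 12*b) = b*(b - 2)*(b^2 + b - 12) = b*(b - 2)*(b + 4)*(b - 3)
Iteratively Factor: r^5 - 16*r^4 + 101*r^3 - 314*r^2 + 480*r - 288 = (r - 2)*(r^4 - 14*r^3 + 73*r^2 - 168*r + 144) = (r - 3)*(r - 2)*(r^3 - 11*r^2 + 40*r - 48) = (r - 4)*(r - 3)*(r - 2)*(r^2 - 7*r + 12) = (r - 4)*(r - 3)^2*(r - 2)*(r - 4)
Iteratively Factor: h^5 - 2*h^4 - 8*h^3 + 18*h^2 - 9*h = (h)*(h^4 - 2*h^3 - 8*h^2 + 18*h - 9) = h*(h - 1)*(h^3 - h^2 - 9*h + 9) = h*(h - 1)*(h + 3)*(h^2 - 4*h + 3) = h*(h - 3)*(h - 1)*(h + 3)*(h - 1)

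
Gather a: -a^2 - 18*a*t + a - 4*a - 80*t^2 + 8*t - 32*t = -a^2 + a*(-18*t - 3) - 80*t^2 - 24*t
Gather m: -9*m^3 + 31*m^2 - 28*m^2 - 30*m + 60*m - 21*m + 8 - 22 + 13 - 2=-9*m^3 + 3*m^2 + 9*m - 3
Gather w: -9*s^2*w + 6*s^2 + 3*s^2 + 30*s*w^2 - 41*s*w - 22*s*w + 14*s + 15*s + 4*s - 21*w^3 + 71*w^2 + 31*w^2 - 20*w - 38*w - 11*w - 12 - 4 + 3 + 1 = 9*s^2 + 33*s - 21*w^3 + w^2*(30*s + 102) + w*(-9*s^2 - 63*s - 69) - 12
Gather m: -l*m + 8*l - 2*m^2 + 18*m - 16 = 8*l - 2*m^2 + m*(18 - l) - 16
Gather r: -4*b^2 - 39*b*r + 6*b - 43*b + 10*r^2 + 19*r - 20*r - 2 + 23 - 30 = -4*b^2 - 37*b + 10*r^2 + r*(-39*b - 1) - 9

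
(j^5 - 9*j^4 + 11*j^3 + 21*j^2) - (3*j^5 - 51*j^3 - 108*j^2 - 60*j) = -2*j^5 - 9*j^4 + 62*j^3 + 129*j^2 + 60*j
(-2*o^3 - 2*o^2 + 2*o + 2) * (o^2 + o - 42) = -2*o^5 - 4*o^4 + 84*o^3 + 88*o^2 - 82*o - 84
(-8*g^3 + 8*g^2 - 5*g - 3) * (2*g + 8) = -16*g^4 - 48*g^3 + 54*g^2 - 46*g - 24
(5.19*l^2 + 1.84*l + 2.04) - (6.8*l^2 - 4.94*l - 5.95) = -1.61*l^2 + 6.78*l + 7.99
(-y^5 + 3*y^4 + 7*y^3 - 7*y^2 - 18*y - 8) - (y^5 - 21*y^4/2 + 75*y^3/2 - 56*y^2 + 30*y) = -2*y^5 + 27*y^4/2 - 61*y^3/2 + 49*y^2 - 48*y - 8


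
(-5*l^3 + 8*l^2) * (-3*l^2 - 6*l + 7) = 15*l^5 + 6*l^4 - 83*l^3 + 56*l^2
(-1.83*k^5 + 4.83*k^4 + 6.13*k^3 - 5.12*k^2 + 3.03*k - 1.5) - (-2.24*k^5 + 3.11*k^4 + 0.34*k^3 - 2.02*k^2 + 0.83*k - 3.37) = 0.41*k^5 + 1.72*k^4 + 5.79*k^3 - 3.1*k^2 + 2.2*k + 1.87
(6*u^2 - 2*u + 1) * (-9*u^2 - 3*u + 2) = -54*u^4 + 9*u^2 - 7*u + 2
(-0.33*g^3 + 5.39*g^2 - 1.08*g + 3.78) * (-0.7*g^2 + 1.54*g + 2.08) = 0.231*g^5 - 4.2812*g^4 + 8.3702*g^3 + 6.902*g^2 + 3.5748*g + 7.8624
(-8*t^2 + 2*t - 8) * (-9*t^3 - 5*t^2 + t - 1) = 72*t^5 + 22*t^4 + 54*t^3 + 50*t^2 - 10*t + 8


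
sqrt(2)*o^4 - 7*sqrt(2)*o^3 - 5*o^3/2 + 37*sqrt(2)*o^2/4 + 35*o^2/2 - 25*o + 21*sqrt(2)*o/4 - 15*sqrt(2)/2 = (o - 5)*(o - 2)*(o - 3*sqrt(2)/2)*(sqrt(2)*o + 1/2)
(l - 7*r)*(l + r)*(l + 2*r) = l^3 - 4*l^2*r - 19*l*r^2 - 14*r^3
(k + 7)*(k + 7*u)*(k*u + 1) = k^3*u + 7*k^2*u^2 + 7*k^2*u + k^2 + 49*k*u^2 + 7*k*u + 7*k + 49*u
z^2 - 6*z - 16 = (z - 8)*(z + 2)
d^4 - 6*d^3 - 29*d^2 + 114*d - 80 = (d - 8)*(d - 2)*(d - 1)*(d + 5)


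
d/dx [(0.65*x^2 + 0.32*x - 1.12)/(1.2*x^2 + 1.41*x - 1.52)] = (0.5325*x^2 + 0.712*x + 1.0928)/(1.44*x^4 + 3.384*x^3 - 1.6599*x^2 - 4.2864*x + 2.3104)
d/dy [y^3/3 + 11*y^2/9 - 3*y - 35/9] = y^2 + 22*y/9 - 3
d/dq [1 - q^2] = -2*q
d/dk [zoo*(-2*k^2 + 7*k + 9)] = zoo*(k + 1)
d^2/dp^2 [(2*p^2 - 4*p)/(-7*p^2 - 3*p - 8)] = 28*(17*p^3 + 24*p^2 - 48*p - 16)/(343*p^6 + 441*p^5 + 1365*p^4 + 1035*p^3 + 1560*p^2 + 576*p + 512)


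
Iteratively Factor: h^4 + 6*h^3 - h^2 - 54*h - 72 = (h + 3)*(h^3 + 3*h^2 - 10*h - 24) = (h - 3)*(h + 3)*(h^2 + 6*h + 8) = (h - 3)*(h + 2)*(h + 3)*(h + 4)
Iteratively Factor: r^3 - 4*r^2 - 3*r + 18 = (r - 3)*(r^2 - r - 6) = (r - 3)^2*(r + 2)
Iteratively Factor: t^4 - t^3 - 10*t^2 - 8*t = (t + 2)*(t^3 - 3*t^2 - 4*t) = (t - 4)*(t + 2)*(t^2 + t) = (t - 4)*(t + 1)*(t + 2)*(t)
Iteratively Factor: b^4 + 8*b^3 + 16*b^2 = (b + 4)*(b^3 + 4*b^2) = (b + 4)^2*(b^2) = b*(b + 4)^2*(b)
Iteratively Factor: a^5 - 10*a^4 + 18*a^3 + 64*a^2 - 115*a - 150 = (a - 5)*(a^4 - 5*a^3 - 7*a^2 + 29*a + 30) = (a - 5)*(a + 2)*(a^3 - 7*a^2 + 7*a + 15) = (a - 5)*(a + 1)*(a + 2)*(a^2 - 8*a + 15) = (a - 5)^2*(a + 1)*(a + 2)*(a - 3)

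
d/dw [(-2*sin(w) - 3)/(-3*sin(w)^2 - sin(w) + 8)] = (-18*sin(w) + 3*cos(2*w) - 22)*cos(w)/(3*sin(w)^2 + sin(w) - 8)^2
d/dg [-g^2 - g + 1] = -2*g - 1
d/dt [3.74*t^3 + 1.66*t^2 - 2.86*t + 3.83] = 11.22*t^2 + 3.32*t - 2.86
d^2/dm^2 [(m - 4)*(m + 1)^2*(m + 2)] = 12*m^2 - 22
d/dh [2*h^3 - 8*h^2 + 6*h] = 6*h^2 - 16*h + 6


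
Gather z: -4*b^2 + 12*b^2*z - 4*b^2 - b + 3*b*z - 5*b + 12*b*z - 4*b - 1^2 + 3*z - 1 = -8*b^2 - 10*b + z*(12*b^2 + 15*b + 3) - 2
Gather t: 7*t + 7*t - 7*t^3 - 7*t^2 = -7*t^3 - 7*t^2 + 14*t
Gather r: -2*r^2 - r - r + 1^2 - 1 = -2*r^2 - 2*r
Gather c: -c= -c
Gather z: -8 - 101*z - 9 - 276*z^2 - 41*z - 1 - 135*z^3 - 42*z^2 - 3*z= -135*z^3 - 318*z^2 - 145*z - 18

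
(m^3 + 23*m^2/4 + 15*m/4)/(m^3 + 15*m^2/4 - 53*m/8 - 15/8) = 2*m*(4*m + 3)/(8*m^2 - 10*m - 3)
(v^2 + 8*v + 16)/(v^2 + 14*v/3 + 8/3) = 3*(v + 4)/(3*v + 2)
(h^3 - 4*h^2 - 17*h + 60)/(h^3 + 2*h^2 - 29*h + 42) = (h^2 - h - 20)/(h^2 + 5*h - 14)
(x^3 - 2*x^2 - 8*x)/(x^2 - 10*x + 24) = x*(x + 2)/(x - 6)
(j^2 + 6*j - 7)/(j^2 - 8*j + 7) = (j + 7)/(j - 7)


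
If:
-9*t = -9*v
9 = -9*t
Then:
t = -1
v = -1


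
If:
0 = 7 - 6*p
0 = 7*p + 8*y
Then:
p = 7/6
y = -49/48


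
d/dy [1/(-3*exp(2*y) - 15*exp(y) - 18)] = (2*exp(y) + 5)*exp(y)/(3*(exp(2*y) + 5*exp(y) + 6)^2)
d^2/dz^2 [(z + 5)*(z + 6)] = 2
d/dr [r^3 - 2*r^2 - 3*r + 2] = 3*r^2 - 4*r - 3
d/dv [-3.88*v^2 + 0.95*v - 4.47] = 0.95 - 7.76*v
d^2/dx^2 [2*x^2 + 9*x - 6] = 4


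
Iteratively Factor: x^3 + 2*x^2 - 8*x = (x)*(x^2 + 2*x - 8) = x*(x + 4)*(x - 2)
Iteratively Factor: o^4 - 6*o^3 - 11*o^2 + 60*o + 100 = (o + 2)*(o^3 - 8*o^2 + 5*o + 50) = (o - 5)*(o + 2)*(o^2 - 3*o - 10) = (o - 5)*(o + 2)^2*(o - 5)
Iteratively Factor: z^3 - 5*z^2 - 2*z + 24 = (z + 2)*(z^2 - 7*z + 12) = (z - 4)*(z + 2)*(z - 3)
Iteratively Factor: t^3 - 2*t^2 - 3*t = (t)*(t^2 - 2*t - 3) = t*(t - 3)*(t + 1)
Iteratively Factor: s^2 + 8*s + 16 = (s + 4)*(s + 4)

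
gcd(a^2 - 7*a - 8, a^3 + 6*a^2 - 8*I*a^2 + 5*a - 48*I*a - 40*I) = a + 1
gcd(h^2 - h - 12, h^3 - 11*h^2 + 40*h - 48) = h - 4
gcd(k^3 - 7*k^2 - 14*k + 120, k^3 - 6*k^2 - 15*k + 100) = k^2 - k - 20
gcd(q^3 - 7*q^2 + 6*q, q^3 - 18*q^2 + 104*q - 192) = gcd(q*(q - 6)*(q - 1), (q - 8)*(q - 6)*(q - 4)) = q - 6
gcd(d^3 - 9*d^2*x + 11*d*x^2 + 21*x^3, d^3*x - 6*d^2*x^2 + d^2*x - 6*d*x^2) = 1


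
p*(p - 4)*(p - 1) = p^3 - 5*p^2 + 4*p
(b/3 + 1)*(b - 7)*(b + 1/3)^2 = b^4/3 - 10*b^3/9 - 212*b^2/27 - 130*b/27 - 7/9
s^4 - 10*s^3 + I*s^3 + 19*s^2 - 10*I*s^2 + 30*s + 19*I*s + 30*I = (s - 6)*(s - 5)*(s + 1)*(s + I)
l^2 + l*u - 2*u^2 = (l - u)*(l + 2*u)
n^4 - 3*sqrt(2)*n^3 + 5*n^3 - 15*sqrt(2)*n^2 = n^2*(n + 5)*(n - 3*sqrt(2))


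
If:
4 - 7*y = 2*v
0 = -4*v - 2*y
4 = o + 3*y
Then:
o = 2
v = -1/3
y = 2/3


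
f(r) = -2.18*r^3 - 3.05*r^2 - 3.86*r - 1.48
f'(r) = -6.54*r^2 - 6.1*r - 3.86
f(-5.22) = 245.64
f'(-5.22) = -150.22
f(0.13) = -2.04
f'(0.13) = -4.76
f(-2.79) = 32.89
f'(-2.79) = -37.75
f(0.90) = -9.01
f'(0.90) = -14.65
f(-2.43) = 21.17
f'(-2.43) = -27.66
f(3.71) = -169.10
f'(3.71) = -116.51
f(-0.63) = 0.29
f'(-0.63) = -2.61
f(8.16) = -1420.54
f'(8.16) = -489.11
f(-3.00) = 41.51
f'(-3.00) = -44.42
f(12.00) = -4254.04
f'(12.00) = -1018.82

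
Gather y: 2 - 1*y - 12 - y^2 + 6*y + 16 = -y^2 + 5*y + 6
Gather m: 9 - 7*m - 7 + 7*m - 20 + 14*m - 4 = 14*m - 22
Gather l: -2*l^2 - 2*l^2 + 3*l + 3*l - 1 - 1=-4*l^2 + 6*l - 2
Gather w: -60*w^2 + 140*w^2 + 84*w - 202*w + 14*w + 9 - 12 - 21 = 80*w^2 - 104*w - 24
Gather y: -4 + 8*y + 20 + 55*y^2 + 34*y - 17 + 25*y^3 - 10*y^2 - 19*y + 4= 25*y^3 + 45*y^2 + 23*y + 3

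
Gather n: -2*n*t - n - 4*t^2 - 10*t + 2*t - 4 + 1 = n*(-2*t - 1) - 4*t^2 - 8*t - 3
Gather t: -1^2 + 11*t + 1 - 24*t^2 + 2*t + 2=-24*t^2 + 13*t + 2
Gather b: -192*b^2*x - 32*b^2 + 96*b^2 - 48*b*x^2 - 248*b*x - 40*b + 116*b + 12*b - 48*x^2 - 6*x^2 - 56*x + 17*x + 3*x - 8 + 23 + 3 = b^2*(64 - 192*x) + b*(-48*x^2 - 248*x + 88) - 54*x^2 - 36*x + 18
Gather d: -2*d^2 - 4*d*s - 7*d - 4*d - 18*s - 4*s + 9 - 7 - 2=-2*d^2 + d*(-4*s - 11) - 22*s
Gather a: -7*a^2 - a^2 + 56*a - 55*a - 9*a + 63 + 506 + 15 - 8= -8*a^2 - 8*a + 576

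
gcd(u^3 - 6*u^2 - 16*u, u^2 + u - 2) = u + 2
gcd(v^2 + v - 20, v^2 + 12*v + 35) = v + 5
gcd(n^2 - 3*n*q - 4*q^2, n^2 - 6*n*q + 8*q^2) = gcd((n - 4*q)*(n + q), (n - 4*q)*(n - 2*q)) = -n + 4*q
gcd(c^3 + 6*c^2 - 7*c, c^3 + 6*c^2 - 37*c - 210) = c + 7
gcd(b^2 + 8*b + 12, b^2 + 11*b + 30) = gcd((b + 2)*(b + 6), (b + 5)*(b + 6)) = b + 6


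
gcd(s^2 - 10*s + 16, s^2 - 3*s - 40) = s - 8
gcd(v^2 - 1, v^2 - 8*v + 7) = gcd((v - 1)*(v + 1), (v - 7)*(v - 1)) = v - 1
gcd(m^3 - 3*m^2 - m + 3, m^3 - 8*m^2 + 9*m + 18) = m^2 - 2*m - 3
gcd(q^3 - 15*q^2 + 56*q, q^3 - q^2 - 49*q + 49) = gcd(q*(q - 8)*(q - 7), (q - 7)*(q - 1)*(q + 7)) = q - 7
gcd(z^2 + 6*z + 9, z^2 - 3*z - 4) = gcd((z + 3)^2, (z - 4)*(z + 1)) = 1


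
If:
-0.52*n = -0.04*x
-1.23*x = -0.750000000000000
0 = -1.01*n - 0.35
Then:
No Solution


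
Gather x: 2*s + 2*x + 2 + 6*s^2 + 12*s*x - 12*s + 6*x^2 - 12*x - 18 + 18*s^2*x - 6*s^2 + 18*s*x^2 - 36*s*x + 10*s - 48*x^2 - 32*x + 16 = x^2*(18*s - 42) + x*(18*s^2 - 24*s - 42)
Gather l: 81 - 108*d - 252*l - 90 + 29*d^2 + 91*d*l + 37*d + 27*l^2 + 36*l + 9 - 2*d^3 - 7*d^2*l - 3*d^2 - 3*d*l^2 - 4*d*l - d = -2*d^3 + 26*d^2 - 72*d + l^2*(27 - 3*d) + l*(-7*d^2 + 87*d - 216)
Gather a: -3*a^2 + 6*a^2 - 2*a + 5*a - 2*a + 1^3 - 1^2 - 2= 3*a^2 + a - 2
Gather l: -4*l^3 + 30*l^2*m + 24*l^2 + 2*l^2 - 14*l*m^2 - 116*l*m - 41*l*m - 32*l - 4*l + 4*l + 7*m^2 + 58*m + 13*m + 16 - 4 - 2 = -4*l^3 + l^2*(30*m + 26) + l*(-14*m^2 - 157*m - 32) + 7*m^2 + 71*m + 10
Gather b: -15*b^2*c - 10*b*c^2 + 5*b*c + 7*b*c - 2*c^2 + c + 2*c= -15*b^2*c + b*(-10*c^2 + 12*c) - 2*c^2 + 3*c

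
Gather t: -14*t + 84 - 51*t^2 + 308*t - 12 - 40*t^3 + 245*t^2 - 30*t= -40*t^3 + 194*t^2 + 264*t + 72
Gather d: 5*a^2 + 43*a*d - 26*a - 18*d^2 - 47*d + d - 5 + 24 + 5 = 5*a^2 - 26*a - 18*d^2 + d*(43*a - 46) + 24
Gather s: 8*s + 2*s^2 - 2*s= 2*s^2 + 6*s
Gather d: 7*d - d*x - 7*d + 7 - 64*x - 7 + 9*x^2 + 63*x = -d*x + 9*x^2 - x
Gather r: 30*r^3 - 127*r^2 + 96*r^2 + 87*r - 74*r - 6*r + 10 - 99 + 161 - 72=30*r^3 - 31*r^2 + 7*r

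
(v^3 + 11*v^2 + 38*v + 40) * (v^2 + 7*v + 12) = v^5 + 18*v^4 + 127*v^3 + 438*v^2 + 736*v + 480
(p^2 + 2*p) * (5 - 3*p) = -3*p^3 - p^2 + 10*p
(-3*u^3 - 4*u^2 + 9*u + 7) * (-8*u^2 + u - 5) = 24*u^5 + 29*u^4 - 61*u^3 - 27*u^2 - 38*u - 35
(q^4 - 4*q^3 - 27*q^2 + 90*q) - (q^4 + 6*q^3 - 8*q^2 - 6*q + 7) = -10*q^3 - 19*q^2 + 96*q - 7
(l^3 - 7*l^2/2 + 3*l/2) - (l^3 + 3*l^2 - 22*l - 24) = -13*l^2/2 + 47*l/2 + 24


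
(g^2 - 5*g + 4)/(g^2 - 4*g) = (g - 1)/g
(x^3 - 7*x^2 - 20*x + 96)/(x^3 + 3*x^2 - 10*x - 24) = (x - 8)/(x + 2)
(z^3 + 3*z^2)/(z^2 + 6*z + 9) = z^2/(z + 3)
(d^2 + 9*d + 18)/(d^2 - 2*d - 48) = (d + 3)/(d - 8)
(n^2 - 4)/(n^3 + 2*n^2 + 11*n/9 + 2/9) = 9*(n^2 - 4)/(9*n^3 + 18*n^2 + 11*n + 2)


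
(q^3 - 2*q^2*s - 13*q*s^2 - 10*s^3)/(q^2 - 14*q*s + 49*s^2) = (q^3 - 2*q^2*s - 13*q*s^2 - 10*s^3)/(q^2 - 14*q*s + 49*s^2)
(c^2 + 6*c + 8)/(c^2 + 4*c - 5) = (c^2 + 6*c + 8)/(c^2 + 4*c - 5)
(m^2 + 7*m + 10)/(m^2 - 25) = (m + 2)/(m - 5)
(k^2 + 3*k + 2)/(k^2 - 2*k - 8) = (k + 1)/(k - 4)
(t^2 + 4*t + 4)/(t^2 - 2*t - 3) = (t^2 + 4*t + 4)/(t^2 - 2*t - 3)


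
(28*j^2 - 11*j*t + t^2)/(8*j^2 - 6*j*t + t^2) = (-7*j + t)/(-2*j + t)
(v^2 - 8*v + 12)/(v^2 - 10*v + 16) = (v - 6)/(v - 8)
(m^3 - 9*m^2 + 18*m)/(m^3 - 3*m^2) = (m - 6)/m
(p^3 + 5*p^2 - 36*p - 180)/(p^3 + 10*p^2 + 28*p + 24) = (p^2 - p - 30)/(p^2 + 4*p + 4)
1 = 1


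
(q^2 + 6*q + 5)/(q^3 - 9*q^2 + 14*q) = (q^2 + 6*q + 5)/(q*(q^2 - 9*q + 14))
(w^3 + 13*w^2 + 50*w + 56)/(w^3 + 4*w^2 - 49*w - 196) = (w + 2)/(w - 7)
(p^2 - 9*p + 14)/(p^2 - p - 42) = (p - 2)/(p + 6)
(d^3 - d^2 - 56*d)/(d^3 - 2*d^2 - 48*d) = (d + 7)/(d + 6)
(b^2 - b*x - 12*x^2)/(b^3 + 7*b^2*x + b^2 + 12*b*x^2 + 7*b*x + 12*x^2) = (b - 4*x)/(b^2 + 4*b*x + b + 4*x)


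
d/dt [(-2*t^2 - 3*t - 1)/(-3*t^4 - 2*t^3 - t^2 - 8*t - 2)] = (-12*t^5 - 31*t^4 - 24*t^3 + 7*t^2 + 6*t - 2)/(9*t^8 + 12*t^7 + 10*t^6 + 52*t^5 + 45*t^4 + 24*t^3 + 68*t^2 + 32*t + 4)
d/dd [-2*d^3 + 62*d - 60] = 62 - 6*d^2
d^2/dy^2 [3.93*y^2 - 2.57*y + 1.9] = 7.86000000000000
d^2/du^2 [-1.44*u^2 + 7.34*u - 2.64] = -2.88000000000000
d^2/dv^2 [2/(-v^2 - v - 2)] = 4*(v^2 + v - (2*v + 1)^2 + 2)/(v^2 + v + 2)^3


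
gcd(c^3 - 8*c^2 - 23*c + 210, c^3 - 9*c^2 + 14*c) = c - 7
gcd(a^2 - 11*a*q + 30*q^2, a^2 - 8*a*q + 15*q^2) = -a + 5*q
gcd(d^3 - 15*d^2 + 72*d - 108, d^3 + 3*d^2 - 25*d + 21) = d - 3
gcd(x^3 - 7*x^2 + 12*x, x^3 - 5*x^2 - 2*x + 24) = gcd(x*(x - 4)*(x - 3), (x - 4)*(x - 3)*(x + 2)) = x^2 - 7*x + 12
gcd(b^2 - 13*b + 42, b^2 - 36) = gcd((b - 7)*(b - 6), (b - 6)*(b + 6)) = b - 6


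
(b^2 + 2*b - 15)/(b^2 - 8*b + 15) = (b + 5)/(b - 5)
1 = 1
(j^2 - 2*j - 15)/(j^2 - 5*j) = (j + 3)/j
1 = 1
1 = 1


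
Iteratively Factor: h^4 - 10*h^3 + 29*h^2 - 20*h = (h - 5)*(h^3 - 5*h^2 + 4*h) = (h - 5)*(h - 4)*(h^2 - h) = h*(h - 5)*(h - 4)*(h - 1)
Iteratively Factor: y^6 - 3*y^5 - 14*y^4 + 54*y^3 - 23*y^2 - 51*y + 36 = (y + 4)*(y^5 - 7*y^4 + 14*y^3 - 2*y^2 - 15*y + 9) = (y - 1)*(y + 4)*(y^4 - 6*y^3 + 8*y^2 + 6*y - 9) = (y - 1)^2*(y + 4)*(y^3 - 5*y^2 + 3*y + 9) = (y - 1)^2*(y + 1)*(y + 4)*(y^2 - 6*y + 9) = (y - 3)*(y - 1)^2*(y + 1)*(y + 4)*(y - 3)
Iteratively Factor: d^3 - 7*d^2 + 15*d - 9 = (d - 1)*(d^2 - 6*d + 9) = (d - 3)*(d - 1)*(d - 3)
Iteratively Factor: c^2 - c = (c)*(c - 1)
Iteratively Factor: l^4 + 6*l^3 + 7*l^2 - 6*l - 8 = (l + 2)*(l^3 + 4*l^2 - l - 4) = (l - 1)*(l + 2)*(l^2 + 5*l + 4) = (l - 1)*(l + 2)*(l + 4)*(l + 1)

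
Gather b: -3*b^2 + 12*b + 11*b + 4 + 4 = -3*b^2 + 23*b + 8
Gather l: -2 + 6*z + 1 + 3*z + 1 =9*z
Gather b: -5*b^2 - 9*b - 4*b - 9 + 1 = -5*b^2 - 13*b - 8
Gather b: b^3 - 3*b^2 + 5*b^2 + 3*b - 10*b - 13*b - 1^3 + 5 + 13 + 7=b^3 + 2*b^2 - 20*b + 24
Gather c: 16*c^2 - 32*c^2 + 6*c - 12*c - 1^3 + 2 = -16*c^2 - 6*c + 1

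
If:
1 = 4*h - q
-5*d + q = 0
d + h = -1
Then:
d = -5/9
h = -4/9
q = -25/9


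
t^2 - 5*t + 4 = (t - 4)*(t - 1)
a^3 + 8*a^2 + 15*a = a*(a + 3)*(a + 5)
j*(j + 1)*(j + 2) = j^3 + 3*j^2 + 2*j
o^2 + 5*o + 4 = (o + 1)*(o + 4)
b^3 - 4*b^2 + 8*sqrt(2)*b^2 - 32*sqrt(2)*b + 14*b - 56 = (b - 4)*(b + sqrt(2))*(b + 7*sqrt(2))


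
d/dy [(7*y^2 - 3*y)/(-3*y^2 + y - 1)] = (-2*y^2 - 14*y + 3)/(9*y^4 - 6*y^3 + 7*y^2 - 2*y + 1)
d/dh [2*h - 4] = 2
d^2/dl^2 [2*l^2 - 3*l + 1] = 4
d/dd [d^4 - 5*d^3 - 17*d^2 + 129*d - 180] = 4*d^3 - 15*d^2 - 34*d + 129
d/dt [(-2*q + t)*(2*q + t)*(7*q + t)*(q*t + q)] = q*(-28*q^3 - 8*q^2*t - 4*q^2 + 21*q*t^2 + 14*q*t + 4*t^3 + 3*t^2)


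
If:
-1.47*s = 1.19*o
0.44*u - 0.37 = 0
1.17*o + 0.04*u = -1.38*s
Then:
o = -0.64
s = 0.52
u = 0.84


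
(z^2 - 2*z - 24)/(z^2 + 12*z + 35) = (z^2 - 2*z - 24)/(z^2 + 12*z + 35)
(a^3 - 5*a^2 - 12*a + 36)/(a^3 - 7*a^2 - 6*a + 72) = (a - 2)/(a - 4)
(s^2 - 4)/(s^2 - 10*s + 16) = (s + 2)/(s - 8)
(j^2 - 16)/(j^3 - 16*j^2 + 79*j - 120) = (j^2 - 16)/(j^3 - 16*j^2 + 79*j - 120)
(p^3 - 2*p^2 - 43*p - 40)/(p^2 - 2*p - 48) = (p^2 + 6*p + 5)/(p + 6)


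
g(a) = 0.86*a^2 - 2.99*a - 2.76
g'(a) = 1.72*a - 2.99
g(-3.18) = 15.44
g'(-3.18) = -8.46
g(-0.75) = -0.03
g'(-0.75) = -4.28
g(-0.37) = -1.54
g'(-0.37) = -3.63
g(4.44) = 0.92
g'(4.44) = 4.65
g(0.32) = -3.63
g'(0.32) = -2.44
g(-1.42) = 3.22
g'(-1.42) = -5.43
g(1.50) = -5.31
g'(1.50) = -0.41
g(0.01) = -2.79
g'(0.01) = -2.97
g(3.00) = -3.99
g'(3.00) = 2.17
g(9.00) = 39.99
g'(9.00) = 12.49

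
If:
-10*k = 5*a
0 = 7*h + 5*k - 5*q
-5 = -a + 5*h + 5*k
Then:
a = 25*q/12 + 35/12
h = 35*q/24 + 25/24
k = -25*q/24 - 35/24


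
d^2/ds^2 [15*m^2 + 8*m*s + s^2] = 2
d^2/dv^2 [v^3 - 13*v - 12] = 6*v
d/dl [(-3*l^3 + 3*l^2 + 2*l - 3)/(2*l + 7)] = (-12*l^3 - 57*l^2 + 42*l + 20)/(4*l^2 + 28*l + 49)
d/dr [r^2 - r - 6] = 2*r - 1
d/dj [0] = 0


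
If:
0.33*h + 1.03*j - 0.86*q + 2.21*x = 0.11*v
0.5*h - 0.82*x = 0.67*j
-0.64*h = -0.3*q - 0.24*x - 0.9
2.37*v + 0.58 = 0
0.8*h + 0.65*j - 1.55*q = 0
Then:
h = 2.16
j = 2.37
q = 2.11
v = -0.24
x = -0.62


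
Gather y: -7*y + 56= 56 - 7*y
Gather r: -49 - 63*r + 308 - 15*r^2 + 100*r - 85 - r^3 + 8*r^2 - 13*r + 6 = -r^3 - 7*r^2 + 24*r + 180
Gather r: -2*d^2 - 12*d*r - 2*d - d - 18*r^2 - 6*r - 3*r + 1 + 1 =-2*d^2 - 3*d - 18*r^2 + r*(-12*d - 9) + 2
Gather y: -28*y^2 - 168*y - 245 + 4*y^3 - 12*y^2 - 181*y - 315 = 4*y^3 - 40*y^2 - 349*y - 560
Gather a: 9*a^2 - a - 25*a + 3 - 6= 9*a^2 - 26*a - 3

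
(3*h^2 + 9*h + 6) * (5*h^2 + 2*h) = 15*h^4 + 51*h^3 + 48*h^2 + 12*h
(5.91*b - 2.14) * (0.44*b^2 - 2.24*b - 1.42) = 2.6004*b^3 - 14.18*b^2 - 3.5986*b + 3.0388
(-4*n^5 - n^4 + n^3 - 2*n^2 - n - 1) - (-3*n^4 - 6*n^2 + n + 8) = -4*n^5 + 2*n^4 + n^3 + 4*n^2 - 2*n - 9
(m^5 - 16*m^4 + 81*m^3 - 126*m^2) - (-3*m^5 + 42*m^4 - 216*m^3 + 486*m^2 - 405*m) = 4*m^5 - 58*m^4 + 297*m^3 - 612*m^2 + 405*m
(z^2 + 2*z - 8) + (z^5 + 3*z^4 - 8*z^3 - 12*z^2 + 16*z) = z^5 + 3*z^4 - 8*z^3 - 11*z^2 + 18*z - 8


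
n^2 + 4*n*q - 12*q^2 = (n - 2*q)*(n + 6*q)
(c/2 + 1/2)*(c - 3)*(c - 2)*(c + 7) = c^4/2 + 3*c^3/2 - 27*c^2/2 + 13*c/2 + 21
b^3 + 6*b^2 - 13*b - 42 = (b - 3)*(b + 2)*(b + 7)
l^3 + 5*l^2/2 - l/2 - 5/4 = (l + 5/2)*(l - sqrt(2)/2)*(l + sqrt(2)/2)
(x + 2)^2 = x^2 + 4*x + 4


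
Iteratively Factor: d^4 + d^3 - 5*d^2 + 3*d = (d)*(d^3 + d^2 - 5*d + 3) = d*(d - 1)*(d^2 + 2*d - 3) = d*(d - 1)^2*(d + 3)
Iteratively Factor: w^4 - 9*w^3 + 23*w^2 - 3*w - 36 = (w + 1)*(w^3 - 10*w^2 + 33*w - 36) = (w - 3)*(w + 1)*(w^2 - 7*w + 12) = (w - 3)^2*(w + 1)*(w - 4)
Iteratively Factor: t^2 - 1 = (t + 1)*(t - 1)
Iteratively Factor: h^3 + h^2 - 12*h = (h - 3)*(h^2 + 4*h) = (h - 3)*(h + 4)*(h)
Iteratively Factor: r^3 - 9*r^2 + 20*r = (r - 4)*(r^2 - 5*r) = (r - 5)*(r - 4)*(r)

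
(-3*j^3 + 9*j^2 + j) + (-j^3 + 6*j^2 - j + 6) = -4*j^3 + 15*j^2 + 6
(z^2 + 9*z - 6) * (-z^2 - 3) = -z^4 - 9*z^3 + 3*z^2 - 27*z + 18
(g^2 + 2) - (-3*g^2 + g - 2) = 4*g^2 - g + 4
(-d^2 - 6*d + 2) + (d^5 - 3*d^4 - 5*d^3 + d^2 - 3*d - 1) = d^5 - 3*d^4 - 5*d^3 - 9*d + 1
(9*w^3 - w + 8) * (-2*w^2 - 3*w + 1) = -18*w^5 - 27*w^4 + 11*w^3 - 13*w^2 - 25*w + 8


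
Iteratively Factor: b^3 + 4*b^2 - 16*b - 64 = (b + 4)*(b^2 - 16) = (b + 4)^2*(b - 4)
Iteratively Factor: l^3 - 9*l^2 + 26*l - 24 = (l - 2)*(l^2 - 7*l + 12) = (l - 3)*(l - 2)*(l - 4)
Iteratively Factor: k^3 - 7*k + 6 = (k + 3)*(k^2 - 3*k + 2) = (k - 1)*(k + 3)*(k - 2)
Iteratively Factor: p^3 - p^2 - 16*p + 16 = (p + 4)*(p^2 - 5*p + 4) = (p - 1)*(p + 4)*(p - 4)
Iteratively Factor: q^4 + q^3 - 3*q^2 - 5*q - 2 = (q + 1)*(q^3 - 3*q - 2) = (q - 2)*(q + 1)*(q^2 + 2*q + 1) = (q - 2)*(q + 1)^2*(q + 1)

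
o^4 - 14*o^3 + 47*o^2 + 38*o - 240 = (o - 8)*(o - 5)*(o - 3)*(o + 2)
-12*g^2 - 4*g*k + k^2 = (-6*g + k)*(2*g + k)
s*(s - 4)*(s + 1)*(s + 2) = s^4 - s^3 - 10*s^2 - 8*s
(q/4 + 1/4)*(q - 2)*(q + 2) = q^3/4 + q^2/4 - q - 1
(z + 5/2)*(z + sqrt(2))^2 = z^3 + 5*z^2/2 + 2*sqrt(2)*z^2 + 2*z + 5*sqrt(2)*z + 5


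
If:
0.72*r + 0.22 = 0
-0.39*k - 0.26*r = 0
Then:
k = 0.20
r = -0.31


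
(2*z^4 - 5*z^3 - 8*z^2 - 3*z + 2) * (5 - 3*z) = -6*z^5 + 25*z^4 - z^3 - 31*z^2 - 21*z + 10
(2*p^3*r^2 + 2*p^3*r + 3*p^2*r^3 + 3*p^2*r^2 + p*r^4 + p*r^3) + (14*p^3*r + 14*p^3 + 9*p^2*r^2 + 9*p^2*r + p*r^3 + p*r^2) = 2*p^3*r^2 + 16*p^3*r + 14*p^3 + 3*p^2*r^3 + 12*p^2*r^2 + 9*p^2*r + p*r^4 + 2*p*r^3 + p*r^2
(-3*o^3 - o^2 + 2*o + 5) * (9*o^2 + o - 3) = -27*o^5 - 12*o^4 + 26*o^3 + 50*o^2 - o - 15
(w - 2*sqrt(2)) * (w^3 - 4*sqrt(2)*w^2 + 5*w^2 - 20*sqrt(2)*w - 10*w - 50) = w^4 - 6*sqrt(2)*w^3 + 5*w^3 - 30*sqrt(2)*w^2 + 6*w^2 + 20*sqrt(2)*w + 30*w + 100*sqrt(2)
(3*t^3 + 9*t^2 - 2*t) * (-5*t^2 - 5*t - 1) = -15*t^5 - 60*t^4 - 38*t^3 + t^2 + 2*t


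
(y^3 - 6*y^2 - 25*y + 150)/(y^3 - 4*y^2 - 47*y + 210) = (y + 5)/(y + 7)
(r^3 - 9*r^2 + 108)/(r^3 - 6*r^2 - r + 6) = (r^2 - 3*r - 18)/(r^2 - 1)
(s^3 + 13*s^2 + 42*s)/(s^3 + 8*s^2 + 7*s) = (s + 6)/(s + 1)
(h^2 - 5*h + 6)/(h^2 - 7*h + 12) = (h - 2)/(h - 4)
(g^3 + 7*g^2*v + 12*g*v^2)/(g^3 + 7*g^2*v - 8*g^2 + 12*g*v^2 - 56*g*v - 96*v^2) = g/(g - 8)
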